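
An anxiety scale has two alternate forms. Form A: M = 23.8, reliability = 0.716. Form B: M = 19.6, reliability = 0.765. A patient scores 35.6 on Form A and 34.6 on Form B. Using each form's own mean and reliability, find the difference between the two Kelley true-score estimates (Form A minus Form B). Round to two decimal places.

T̂_A = 0.716(35.6) + 0.284(23.8) = 32.2488
T̂_B = 0.765(34.6) + 0.235(19.6) = 31.0750
T̂_A − T̂_B = 1.1738

1.17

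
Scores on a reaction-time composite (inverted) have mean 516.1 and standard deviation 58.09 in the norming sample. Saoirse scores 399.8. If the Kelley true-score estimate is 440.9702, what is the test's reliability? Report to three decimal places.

0.646

T̂ = ρX + (1 − ρ)μ  ⇒  T̂ − μ = ρ(X − μ)
ρ = (T̂ − μ)/(X − μ) = (440.9702 − 516.1) / (399.8 − 516.1) = -75.1298 / -116.3 = 0.64600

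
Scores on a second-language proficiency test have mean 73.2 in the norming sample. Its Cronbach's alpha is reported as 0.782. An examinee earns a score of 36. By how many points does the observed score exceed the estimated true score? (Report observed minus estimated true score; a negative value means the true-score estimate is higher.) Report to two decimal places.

-8.11

T̂ = 0.782(36) + 0.218(73.2) = 28.152 + 15.9576 = 44.1096 → 44.110
X − T̂ = 36 − 44.110 = -8.110 → -8.11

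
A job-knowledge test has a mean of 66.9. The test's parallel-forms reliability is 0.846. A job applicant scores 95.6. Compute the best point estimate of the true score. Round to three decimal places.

91.180

T̂ = 0.846(95.6) + 0.154(66.9) = 80.8776 + 10.3026 = 91.1802 → 91.180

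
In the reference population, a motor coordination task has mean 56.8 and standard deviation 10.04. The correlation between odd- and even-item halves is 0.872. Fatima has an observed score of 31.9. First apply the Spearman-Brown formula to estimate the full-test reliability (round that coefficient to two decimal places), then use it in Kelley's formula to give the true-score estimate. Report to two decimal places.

Spearman-Brown: ρ = 2r/(1 + r) = 2(0.872)/(1 + 0.872) = 1.7440/1.872 = 0.9316 → 0.93
T̂ = ρX + (1 − ρ)μ
  = 0.93 × 31.9 + 0.07 × 56.8
  = 29.667 + 3.976
  = 33.643
  ≈ 33.64

33.64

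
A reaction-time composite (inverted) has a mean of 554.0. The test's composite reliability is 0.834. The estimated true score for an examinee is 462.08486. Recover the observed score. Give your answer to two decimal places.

T̂ = ρX + (1 − ρ)μ  ⇒  X = (T̂ − (1 − ρ)μ) / ρ
X = (462.08486 − 0.166 × 554.0) / 0.834 = (462.08486 − 91.9640) / 0.834 = 370.12086 / 0.834 = 443.7900

443.79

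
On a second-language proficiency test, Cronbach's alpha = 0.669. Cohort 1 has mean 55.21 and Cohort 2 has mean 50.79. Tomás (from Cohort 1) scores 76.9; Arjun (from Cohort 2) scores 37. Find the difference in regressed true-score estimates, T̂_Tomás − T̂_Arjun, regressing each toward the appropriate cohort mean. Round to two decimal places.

28.16

T̂_Tomás = 0.669(76.9) + 0.331(55.21) = 69.7206
T̂_Arjun = 0.669(37) + 0.331(50.79) = 41.5645
Difference = 69.7206 − 41.5645 = 28.1561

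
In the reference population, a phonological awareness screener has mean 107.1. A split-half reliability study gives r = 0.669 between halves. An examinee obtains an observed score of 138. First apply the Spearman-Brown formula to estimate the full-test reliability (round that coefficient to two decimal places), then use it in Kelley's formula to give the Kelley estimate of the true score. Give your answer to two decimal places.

131.82

Spearman-Brown: ρ = 2r/(1 + r) = 2(0.669)/(1 + 0.669) = 1.3380/1.669 = 0.8017 → 0.80
Weight the observed score by reliability and the mean by (1 − reliability): T̂ = 0.80·138 + 0.20·107.1 = 110.40 + 21.420 = 131.820.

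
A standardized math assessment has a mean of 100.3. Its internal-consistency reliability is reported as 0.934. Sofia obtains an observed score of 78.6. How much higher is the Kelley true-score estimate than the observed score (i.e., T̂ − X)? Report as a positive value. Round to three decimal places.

Kelley's formula gives T̂ = 0.934·78.6 + 0.066·100.3 = 73.4124 + 6.6198 = 80.03220.
T̂ − X = 80.0322 − 78.6 = 1.4322 → 1.432

1.432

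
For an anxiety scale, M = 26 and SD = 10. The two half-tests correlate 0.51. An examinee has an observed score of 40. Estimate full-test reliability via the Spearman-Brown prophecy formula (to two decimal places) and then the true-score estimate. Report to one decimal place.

35.5

Spearman-Brown: ρ = 2r/(1 + r) = 2(0.51)/(1 + 0.51) = 1.020/1.51 = 0.6755 → 0.68
T̂ = ρX + (1 − ρ)μ
  = 0.68 × 40 + 0.32 × 26
  = 27.20 + 8.32
  = 35.52
  ≈ 35.5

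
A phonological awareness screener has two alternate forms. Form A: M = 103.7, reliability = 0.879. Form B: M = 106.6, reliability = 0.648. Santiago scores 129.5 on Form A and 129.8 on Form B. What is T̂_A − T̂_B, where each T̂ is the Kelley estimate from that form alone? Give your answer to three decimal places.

T̂_A = 0.879(129.5) + 0.121(103.7) = 126.37820
T̂_B = 0.648(129.8) + 0.352(106.6) = 121.63360
T̂_A − T̂_B = 4.74460

4.745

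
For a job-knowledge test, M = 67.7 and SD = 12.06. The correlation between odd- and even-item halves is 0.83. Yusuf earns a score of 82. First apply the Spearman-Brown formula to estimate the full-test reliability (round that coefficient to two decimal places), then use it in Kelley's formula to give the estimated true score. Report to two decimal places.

80.71

Spearman-Brown: ρ = 2r/(1 + r) = 2(0.83)/(1 + 0.83) = 1.660/1.83 = 0.9071 → 0.91
T̂ = ρX + (1 − ρ)μ
  = 0.91 × 82 + 0.09 × 67.7
  = 74.62 + 6.093
  = 80.713
  ≈ 80.71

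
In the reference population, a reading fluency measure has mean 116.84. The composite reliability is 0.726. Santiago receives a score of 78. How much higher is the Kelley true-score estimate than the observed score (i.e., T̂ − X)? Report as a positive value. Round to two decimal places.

T̂ = 0.726(78) + 0.274(116.84) = 56.628 + 32.01416 = 88.6422 → 88.642
T̂ − X = 88.642 − 78 = 10.642 → 10.64

10.64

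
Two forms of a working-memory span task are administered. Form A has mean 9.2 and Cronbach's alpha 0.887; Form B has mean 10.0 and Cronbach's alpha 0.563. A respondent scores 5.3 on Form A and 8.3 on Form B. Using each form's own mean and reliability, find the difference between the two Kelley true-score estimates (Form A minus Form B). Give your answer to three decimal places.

-3.302

T̂_A = 0.887(5.3) + 0.113(9.2) = 5.74070
T̂_B = 0.563(8.3) + 0.437(10.0) = 9.04290
T̂_A − T̂_B = -3.30220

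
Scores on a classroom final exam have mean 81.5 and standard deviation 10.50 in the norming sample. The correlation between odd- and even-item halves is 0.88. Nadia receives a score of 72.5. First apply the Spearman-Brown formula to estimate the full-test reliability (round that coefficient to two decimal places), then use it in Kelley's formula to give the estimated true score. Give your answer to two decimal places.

73.04

Spearman-Brown: ρ = 2r/(1 + r) = 2(0.88)/(1 + 0.88) = 1.760/1.88 = 0.9362 → 0.94
Regress the observed score toward the mean by the unreliability: T̂ = 0.94·72.5 + 0.06·81.5 = 68.150 + 4.890 = 73.040.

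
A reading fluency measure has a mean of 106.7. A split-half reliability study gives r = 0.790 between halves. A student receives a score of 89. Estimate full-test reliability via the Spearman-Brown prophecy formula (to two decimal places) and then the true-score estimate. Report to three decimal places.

Spearman-Brown: ρ = 2r/(1 + r) = 2(0.790)/(1 + 0.790) = 1.5800/1.790 = 0.8827 → 0.88
T̂ = ρX + (1 − ρ)μ
  = 0.88 × 89 + 0.12 × 106.7
  = 78.32 + 12.804
  = 91.1240
  ≈ 91.124

91.124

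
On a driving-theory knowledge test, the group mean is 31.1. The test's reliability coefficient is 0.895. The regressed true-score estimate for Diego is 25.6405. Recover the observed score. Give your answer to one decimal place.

25.0

T̂ = ρX + (1 − ρ)μ  ⇒  X = (T̂ − (1 − ρ)μ) / ρ
X = (25.6405 − 0.105 × 31.1) / 0.895 = (25.6405 − 3.2655) / 0.895 = 22.3750 / 0.895 = 25.000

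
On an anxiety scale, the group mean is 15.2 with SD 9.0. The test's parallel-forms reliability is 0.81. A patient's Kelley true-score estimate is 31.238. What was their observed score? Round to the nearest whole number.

T̂ = ρX + (1 − ρ)μ  ⇒  X = (T̂ − (1 − ρ)μ) / ρ
X = (31.238 − 0.19 × 15.2) / 0.81 = (31.238 − 2.888) / 0.81 = 28.350 / 0.81 = 35.00

35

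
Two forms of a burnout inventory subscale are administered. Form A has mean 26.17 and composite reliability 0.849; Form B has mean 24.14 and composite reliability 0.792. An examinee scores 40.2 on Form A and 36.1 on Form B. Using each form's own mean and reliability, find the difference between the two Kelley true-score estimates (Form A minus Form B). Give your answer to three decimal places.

4.469

T̂_A = 0.849(40.2) + 0.151(26.17) = 38.08147
T̂_B = 0.792(36.1) + 0.208(24.14) = 33.61232
T̂_A − T̂_B = 4.46915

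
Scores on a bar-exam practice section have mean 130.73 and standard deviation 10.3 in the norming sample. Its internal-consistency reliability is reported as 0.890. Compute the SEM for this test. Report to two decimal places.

SEM = SD · √(1 − ρ) = 10.3 × √0.110 = 10.3 × 0.3317 = 3.416

3.42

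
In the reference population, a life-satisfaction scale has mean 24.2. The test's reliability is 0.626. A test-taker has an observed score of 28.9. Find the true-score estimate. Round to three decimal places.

Regress the observed score toward the mean by the unreliability: T̂ = 0.626·28.9 + 0.374·24.2 = 18.0914 + 9.0508 = 27.1422.

27.142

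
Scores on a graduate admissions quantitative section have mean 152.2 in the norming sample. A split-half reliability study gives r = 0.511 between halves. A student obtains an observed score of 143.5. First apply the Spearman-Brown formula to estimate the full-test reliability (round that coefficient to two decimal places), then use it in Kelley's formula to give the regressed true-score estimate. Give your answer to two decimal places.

Spearman-Brown: ρ = 2r/(1 + r) = 2(0.511)/(1 + 0.511) = 1.0220/1.511 = 0.6764 → 0.68
T̂ = 0.68(143.5) + 0.32(152.2) = 97.580 + 48.704 = 146.284 → 146.28

146.28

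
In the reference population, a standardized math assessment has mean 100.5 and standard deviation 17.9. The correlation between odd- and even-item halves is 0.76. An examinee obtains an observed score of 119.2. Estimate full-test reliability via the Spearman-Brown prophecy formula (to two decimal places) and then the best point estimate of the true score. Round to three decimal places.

116.582

Spearman-Brown: ρ = 2r/(1 + r) = 2(0.76)/(1 + 0.76) = 1.520/1.76 = 0.8636 → 0.86
Regress the observed score toward the mean by the unreliability: T̂ = 0.86·119.2 + 0.14·100.5 = 102.512 + 14.070 = 116.5820.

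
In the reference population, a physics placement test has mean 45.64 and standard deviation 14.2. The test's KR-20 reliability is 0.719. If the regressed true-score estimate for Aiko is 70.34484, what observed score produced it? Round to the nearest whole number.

80

T̂ = ρX + (1 − ρ)μ  ⇒  X = (T̂ − (1 − ρ)μ) / ρ
X = (70.34484 − 0.281 × 45.64) / 0.719 = (70.34484 − 12.82484) / 0.719 = 57.52000 / 0.719 = 80.00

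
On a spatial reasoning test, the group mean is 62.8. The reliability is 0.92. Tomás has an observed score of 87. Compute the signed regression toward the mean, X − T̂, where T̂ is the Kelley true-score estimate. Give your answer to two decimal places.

T̂ = 0.92(87) + 0.08(62.8) = 80.04 + 5.024 = 85.0640 → 85.064
X − T̂ = 87 − 85.064 = 1.936 → 1.94

1.94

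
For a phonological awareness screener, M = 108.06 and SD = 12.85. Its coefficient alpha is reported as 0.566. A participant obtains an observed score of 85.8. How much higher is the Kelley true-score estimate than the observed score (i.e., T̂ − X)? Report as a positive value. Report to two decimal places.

Weight the observed score by reliability and the mean by (1 − reliability): T̂ = 0.566·85.8 + 0.434·108.06 = 48.5628 + 46.89804 = 95.4608.
T̂ − X = 95.461 − 85.8 = 9.661 → 9.66

9.66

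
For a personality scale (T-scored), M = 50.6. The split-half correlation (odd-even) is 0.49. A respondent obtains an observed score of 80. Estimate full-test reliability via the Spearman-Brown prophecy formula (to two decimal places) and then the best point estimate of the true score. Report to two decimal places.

Spearman-Brown: ρ = 2r/(1 + r) = 2(0.49)/(1 + 0.49) = 0.980/1.49 = 0.6577 → 0.66
T̂ = 0.66(80) + 0.34(50.6) = 52.80 + 17.204 = 70.004 → 70.00

70.00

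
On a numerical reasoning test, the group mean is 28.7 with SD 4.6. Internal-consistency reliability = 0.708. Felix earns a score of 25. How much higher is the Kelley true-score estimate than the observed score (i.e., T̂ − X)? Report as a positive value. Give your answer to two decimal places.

Regress the observed score toward the mean by the unreliability: T̂ = 0.708·25 + 0.292·28.7 = 17.700 + 8.3804 = 26.0804.
T̂ − X = 26.080 − 25 = 1.080 → 1.08

1.08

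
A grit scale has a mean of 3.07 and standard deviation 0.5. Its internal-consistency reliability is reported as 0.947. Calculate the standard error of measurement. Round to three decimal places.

0.115

SEM = SD · √(1 − ρ) = 0.5 × √0.053 = 0.5 × 0.2302 = 0.1151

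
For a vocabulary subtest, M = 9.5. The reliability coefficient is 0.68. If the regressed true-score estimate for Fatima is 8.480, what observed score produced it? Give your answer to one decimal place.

8.0

T̂ = ρX + (1 − ρ)μ  ⇒  X = (T̂ − (1 − ρ)μ) / ρ
X = (8.480 − 0.32 × 9.5) / 0.68 = (8.480 − 3.040) / 0.68 = 5.440 / 0.68 = 8.000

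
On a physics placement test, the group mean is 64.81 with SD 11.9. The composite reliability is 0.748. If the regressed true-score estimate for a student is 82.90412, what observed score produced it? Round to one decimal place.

T̂ = ρX + (1 − ρ)μ  ⇒  X = (T̂ − (1 − ρ)μ) / ρ
X = (82.90412 − 0.252 × 64.81) / 0.748 = (82.90412 − 16.33212) / 0.748 = 66.57200 / 0.748 = 89.000

89.0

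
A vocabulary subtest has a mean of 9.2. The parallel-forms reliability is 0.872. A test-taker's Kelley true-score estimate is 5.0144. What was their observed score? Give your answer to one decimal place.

T̂ = ρX + (1 − ρ)μ  ⇒  X = (T̂ − (1 − ρ)μ) / ρ
X = (5.0144 − 0.128 × 9.2) / 0.872 = (5.0144 − 1.1776) / 0.872 = 3.8368 / 0.872 = 4.400

4.4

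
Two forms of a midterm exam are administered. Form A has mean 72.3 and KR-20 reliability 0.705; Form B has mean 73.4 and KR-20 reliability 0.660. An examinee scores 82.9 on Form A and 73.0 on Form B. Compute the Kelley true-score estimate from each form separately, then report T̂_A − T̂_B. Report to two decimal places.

6.64

T̂_A = 0.705(82.9) + 0.295(72.3) = 79.7730
T̂_B = 0.660(73.0) + 0.340(73.4) = 73.1360
T̂_A − T̂_B = 6.6370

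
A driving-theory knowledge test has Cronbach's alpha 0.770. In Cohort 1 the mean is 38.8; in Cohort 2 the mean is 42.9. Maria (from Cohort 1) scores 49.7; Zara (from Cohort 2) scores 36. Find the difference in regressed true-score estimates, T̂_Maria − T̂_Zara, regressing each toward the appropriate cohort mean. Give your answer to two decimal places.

T̂_Maria = 0.770(49.7) + 0.230(38.8) = 47.1930
T̂_Zara = 0.770(36) + 0.230(42.9) = 37.5870
Difference = 47.1930 − 37.5870 = 9.6060

9.61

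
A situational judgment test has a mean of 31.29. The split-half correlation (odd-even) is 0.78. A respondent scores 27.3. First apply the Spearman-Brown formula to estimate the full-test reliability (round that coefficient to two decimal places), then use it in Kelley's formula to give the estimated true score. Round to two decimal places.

Spearman-Brown: ρ = 2r/(1 + r) = 2(0.78)/(1 + 0.78) = 1.560/1.78 = 0.8764 → 0.88
T̂ = ρX + (1 − ρ)μ
  = 0.88 × 27.3 + 0.12 × 31.29
  = 24.024 + 3.7548
  = 27.779
  ≈ 27.78

27.78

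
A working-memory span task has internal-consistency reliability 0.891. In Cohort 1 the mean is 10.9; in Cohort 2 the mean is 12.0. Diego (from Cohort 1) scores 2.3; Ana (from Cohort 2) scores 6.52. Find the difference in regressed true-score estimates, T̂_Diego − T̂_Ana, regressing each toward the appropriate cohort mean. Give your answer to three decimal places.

T̂_Diego = 0.891(2.3) + 0.109(10.9) = 3.23740
T̂_Ana = 0.891(6.52) + 0.109(12.0) = 7.11732
Difference = 3.23740 − 7.11732 = -3.87992

-3.880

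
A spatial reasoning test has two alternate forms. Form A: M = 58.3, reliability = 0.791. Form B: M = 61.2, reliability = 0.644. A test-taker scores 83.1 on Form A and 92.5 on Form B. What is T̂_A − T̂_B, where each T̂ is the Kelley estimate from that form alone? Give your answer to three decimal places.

-3.440

T̂_A = 0.791(83.1) + 0.209(58.3) = 77.91680
T̂_B = 0.644(92.5) + 0.356(61.2) = 81.35720
T̂_A − T̂_B = -3.44040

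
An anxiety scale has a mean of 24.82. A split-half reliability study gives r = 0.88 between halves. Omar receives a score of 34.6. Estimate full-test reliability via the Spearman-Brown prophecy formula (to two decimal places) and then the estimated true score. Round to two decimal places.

Spearman-Brown: ρ = 2r/(1 + r) = 2(0.88)/(1 + 0.88) = 1.760/1.88 = 0.9362 → 0.94
T̂ = 0.94(34.6) + 0.06(24.82) = 32.524 + 1.4892 = 34.013 → 34.01

34.01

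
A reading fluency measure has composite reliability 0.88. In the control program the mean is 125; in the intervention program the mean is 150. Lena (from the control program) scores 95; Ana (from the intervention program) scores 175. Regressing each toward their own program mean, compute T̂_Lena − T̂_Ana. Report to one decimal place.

-73.4

T̂_Lena = 0.88(95) + 0.12(125) = 98.600
T̂_Ana = 0.88(175) + 0.12(150) = 172.000
Difference = 98.600 − 172.000 = -73.400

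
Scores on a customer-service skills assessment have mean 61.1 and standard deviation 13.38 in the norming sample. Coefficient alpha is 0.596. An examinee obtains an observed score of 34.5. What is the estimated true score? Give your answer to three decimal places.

Kelley's formula gives T̂ = 0.596·34.5 + 0.404·61.1 = 20.5620 + 24.6844 = 45.2464.

45.246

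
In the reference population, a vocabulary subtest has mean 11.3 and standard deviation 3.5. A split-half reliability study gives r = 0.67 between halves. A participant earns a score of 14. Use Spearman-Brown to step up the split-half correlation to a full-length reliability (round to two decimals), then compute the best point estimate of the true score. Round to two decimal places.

Spearman-Brown: ρ = 2r/(1 + r) = 2(0.67)/(1 + 0.67) = 1.340/1.67 = 0.8024 → 0.80
Regress the observed score toward the mean by the unreliability: T̂ = 0.80·14 + 0.20·11.3 = 11.20 + 2.260 = 13.460.

13.46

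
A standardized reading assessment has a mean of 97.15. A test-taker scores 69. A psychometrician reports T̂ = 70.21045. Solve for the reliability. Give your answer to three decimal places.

0.957

T̂ = ρX + (1 − ρ)μ  ⇒  T̂ − μ = ρ(X − μ)
ρ = (T̂ − μ)/(X − μ) = (70.21045 − 97.15) / (69 − 97.15) = -26.93955 / -28.15 = 0.95700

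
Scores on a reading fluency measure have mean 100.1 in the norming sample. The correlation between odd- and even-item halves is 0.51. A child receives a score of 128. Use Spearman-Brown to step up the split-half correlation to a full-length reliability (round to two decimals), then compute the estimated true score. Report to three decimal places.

Spearman-Brown: ρ = 2r/(1 + r) = 2(0.51)/(1 + 0.51) = 1.020/1.51 = 0.6755 → 0.68
T̂ = ρX + (1 − ρ)μ
  = 0.68 × 128 + 0.32 × 100.1
  = 87.04 + 32.032
  = 119.0720
  ≈ 119.072

119.072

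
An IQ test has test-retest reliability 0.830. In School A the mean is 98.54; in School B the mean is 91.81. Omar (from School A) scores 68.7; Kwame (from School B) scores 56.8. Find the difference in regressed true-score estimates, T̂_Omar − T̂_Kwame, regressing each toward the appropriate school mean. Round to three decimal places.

T̂_Omar = 0.830(68.7) + 0.170(98.54) = 73.77280
T̂_Kwame = 0.830(56.8) + 0.170(91.81) = 62.75170
Difference = 73.77280 − 62.75170 = 11.02110

11.021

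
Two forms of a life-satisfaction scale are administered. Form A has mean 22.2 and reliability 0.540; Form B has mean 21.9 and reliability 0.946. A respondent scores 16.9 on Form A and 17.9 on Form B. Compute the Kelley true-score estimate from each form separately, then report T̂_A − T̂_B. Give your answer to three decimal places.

T̂_A = 0.540(16.9) + 0.460(22.2) = 19.33800
T̂_B = 0.946(17.9) + 0.054(21.9) = 18.11600
T̂_A − T̂_B = 1.22200

1.222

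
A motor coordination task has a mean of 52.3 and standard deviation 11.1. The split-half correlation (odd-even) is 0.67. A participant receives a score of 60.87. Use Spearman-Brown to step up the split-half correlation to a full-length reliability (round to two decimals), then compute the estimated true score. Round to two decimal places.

Spearman-Brown: ρ = 2r/(1 + r) = 2(0.67)/(1 + 0.67) = 1.340/1.67 = 0.8024 → 0.80
Regress the observed score toward the mean by the unreliability: T̂ = 0.80·60.87 + 0.20·52.3 = 48.6960 + 10.460 = 59.156.

59.16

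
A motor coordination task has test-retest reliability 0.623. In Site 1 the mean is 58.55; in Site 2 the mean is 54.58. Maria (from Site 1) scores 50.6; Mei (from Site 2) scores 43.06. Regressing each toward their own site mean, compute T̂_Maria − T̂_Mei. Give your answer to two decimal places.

T̂_Maria = 0.623(50.6) + 0.377(58.55) = 53.5971
T̂_Mei = 0.623(43.06) + 0.377(54.58) = 47.4030
Difference = 53.5971 − 47.4030 = 6.1941

6.19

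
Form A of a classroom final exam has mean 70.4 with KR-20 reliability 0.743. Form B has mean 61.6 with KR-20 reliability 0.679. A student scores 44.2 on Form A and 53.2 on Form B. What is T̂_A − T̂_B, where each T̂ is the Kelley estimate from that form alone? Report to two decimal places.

-4.96

T̂_A = 0.743(44.2) + 0.257(70.4) = 50.9334
T̂_B = 0.679(53.2) + 0.321(61.6) = 55.8964
T̂_A − T̂_B = -4.9630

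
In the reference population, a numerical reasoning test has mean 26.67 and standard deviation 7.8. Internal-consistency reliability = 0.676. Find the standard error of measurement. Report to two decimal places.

4.44

SEM = SD · √(1 − ρ) = 7.8 × √0.324 = 7.8 × 0.5692 = 4.440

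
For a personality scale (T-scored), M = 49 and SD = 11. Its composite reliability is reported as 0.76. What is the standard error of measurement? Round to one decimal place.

5.4

SEM = SD · √(1 − ρ) = 11 × √0.24 = 11 × 0.4899 = 5.389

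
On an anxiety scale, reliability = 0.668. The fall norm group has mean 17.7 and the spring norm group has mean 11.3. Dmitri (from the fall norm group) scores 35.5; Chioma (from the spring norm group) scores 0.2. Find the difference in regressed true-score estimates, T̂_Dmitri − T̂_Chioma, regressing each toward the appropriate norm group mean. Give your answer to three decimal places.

T̂_Dmitri = 0.668(35.5) + 0.332(17.7) = 29.59040
T̂_Chioma = 0.668(0.2) + 0.332(11.3) = 3.88520
Difference = 29.59040 − 3.88520 = 25.70520

25.705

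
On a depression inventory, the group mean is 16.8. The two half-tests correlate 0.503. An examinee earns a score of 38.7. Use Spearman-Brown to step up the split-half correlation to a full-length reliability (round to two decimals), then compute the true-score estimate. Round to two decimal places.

Spearman-Brown: ρ = 2r/(1 + r) = 2(0.503)/(1 + 0.503) = 1.0060/1.503 = 0.6693 → 0.67
T̂ = ρX + (1 − ρ)μ
  = 0.67 × 38.7 + 0.33 × 16.8
  = 25.929 + 5.544
  = 31.473
  ≈ 31.47

31.47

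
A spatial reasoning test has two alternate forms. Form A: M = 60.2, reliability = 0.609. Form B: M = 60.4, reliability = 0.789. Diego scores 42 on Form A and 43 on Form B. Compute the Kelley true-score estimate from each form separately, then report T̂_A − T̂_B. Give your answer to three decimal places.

2.445

T̂_A = 0.609(42) + 0.391(60.2) = 49.11620
T̂_B = 0.789(43) + 0.211(60.4) = 46.67140
T̂_A − T̂_B = 2.44480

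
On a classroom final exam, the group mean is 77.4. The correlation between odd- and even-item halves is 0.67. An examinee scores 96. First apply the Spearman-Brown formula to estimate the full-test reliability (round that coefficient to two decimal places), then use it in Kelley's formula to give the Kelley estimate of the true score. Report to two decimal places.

Spearman-Brown: ρ = 2r/(1 + r) = 2(0.67)/(1 + 0.67) = 1.340/1.67 = 0.8024 → 0.80
T̂ = ρX + (1 − ρ)μ
  = 0.80 × 96 + 0.20 × 77.4
  = 76.80 + 15.480
  = 92.280
  ≈ 92.28

92.28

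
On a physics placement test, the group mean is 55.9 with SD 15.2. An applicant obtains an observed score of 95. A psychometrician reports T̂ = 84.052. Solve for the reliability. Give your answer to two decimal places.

0.72

T̂ = ρX + (1 − ρ)μ  ⇒  T̂ − μ = ρ(X − μ)
ρ = (T̂ − μ)/(X − μ) = (84.052 − 55.9) / (95 − 55.9) = 28.152 / 39.1 = 0.7200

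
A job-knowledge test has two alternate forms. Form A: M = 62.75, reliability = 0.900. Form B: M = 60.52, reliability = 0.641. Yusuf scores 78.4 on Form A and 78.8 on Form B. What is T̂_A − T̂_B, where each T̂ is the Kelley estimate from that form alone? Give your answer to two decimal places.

4.60

T̂_A = 0.900(78.4) + 0.100(62.75) = 76.8350
T̂_B = 0.641(78.8) + 0.359(60.52) = 72.2375
T̂_A − T̂_B = 4.5975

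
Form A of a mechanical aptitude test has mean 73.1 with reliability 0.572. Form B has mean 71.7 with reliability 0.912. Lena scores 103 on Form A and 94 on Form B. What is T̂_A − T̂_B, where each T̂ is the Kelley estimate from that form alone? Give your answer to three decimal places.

-1.835

T̂_A = 0.572(103) + 0.428(73.1) = 90.20280
T̂_B = 0.912(94) + 0.088(71.7) = 92.03760
T̂_A − T̂_B = -1.83480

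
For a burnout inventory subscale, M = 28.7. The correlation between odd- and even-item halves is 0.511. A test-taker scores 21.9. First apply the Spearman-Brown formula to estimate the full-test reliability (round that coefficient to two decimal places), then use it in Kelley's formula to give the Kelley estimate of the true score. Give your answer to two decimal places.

Spearman-Brown: ρ = 2r/(1 + r) = 2(0.511)/(1 + 0.511) = 1.0220/1.511 = 0.6764 → 0.68
Weight the observed score by reliability and the mean by (1 − reliability): T̂ = 0.68·21.9 + 0.32·28.7 = 14.892 + 9.184 = 24.076.

24.08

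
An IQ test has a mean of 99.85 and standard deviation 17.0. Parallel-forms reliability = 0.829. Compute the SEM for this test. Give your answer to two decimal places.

SEM = SD · √(1 − ρ) = 17.0 × √0.171 = 17.0 × 0.4135 = 7.030

7.03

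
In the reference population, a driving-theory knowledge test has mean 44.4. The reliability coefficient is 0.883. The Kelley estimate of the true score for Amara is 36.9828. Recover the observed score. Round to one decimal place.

36.0

T̂ = ρX + (1 − ρ)μ  ⇒  X = (T̂ − (1 − ρ)μ) / ρ
X = (36.9828 − 0.117 × 44.4) / 0.883 = (36.9828 − 5.1948) / 0.883 = 31.7880 / 0.883 = 36.000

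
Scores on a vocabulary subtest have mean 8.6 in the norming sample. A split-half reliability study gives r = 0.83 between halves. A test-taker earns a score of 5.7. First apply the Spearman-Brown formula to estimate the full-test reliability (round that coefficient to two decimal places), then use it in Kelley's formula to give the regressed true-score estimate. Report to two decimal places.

Spearman-Brown: ρ = 2r/(1 + r) = 2(0.83)/(1 + 0.83) = 1.660/1.83 = 0.9071 → 0.91
T̂ = 0.91(5.7) + 0.09(8.6) = 5.187 + 0.774 = 5.961 → 5.96

5.96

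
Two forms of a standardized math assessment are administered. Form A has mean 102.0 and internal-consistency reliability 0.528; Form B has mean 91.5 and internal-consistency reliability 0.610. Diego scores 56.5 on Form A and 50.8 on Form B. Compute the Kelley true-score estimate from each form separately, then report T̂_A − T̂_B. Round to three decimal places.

T̂_A = 0.528(56.5) + 0.472(102.0) = 77.97600
T̂_B = 0.610(50.8) + 0.390(91.5) = 66.67300
T̂_A − T̂_B = 11.30300

11.303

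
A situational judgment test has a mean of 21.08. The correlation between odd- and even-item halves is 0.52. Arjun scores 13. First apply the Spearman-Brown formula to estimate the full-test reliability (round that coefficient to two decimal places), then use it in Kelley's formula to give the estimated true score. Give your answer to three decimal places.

15.586

Spearman-Brown: ρ = 2r/(1 + r) = 2(0.52)/(1 + 0.52) = 1.040/1.52 = 0.6842 → 0.68
Kelley's formula gives T̂ = 0.68·13 + 0.32·21.08 = 8.84 + 6.7456 = 15.5856.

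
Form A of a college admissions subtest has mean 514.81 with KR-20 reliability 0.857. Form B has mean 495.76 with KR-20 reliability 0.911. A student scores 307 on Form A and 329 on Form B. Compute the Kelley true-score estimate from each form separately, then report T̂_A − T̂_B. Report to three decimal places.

-7.125

T̂_A = 0.857(307) + 0.143(514.81) = 336.71683
T̂_B = 0.911(329) + 0.089(495.76) = 343.84164
T̂_A − T̂_B = -7.12481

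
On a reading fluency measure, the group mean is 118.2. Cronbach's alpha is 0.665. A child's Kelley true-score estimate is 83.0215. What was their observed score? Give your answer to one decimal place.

65.3

T̂ = ρX + (1 − ρ)μ  ⇒  X = (T̂ − (1 − ρ)μ) / ρ
X = (83.0215 − 0.335 × 118.2) / 0.665 = (83.0215 − 39.5970) / 0.665 = 43.4245 / 0.665 = 65.300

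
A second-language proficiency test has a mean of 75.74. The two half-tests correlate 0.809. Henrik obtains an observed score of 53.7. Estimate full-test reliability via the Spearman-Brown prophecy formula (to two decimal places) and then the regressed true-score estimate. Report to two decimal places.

56.12

Spearman-Brown: ρ = 2r/(1 + r) = 2(0.809)/(1 + 0.809) = 1.6180/1.809 = 0.8944 → 0.89
T̂ = ρX + (1 − ρ)μ
  = 0.89 × 53.7 + 0.11 × 75.74
  = 47.793 + 8.3314
  = 56.124
  ≈ 56.12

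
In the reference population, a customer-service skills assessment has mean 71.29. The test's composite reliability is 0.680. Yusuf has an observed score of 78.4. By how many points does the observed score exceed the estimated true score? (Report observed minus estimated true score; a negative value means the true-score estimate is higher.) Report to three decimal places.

2.275

T̂ = 0.680(78.4) + 0.320(71.29) = 53.3120 + 22.81280 = 76.12480 → 76.1248
X − T̂ = 78.4 − 76.1248 = 2.2752 → 2.275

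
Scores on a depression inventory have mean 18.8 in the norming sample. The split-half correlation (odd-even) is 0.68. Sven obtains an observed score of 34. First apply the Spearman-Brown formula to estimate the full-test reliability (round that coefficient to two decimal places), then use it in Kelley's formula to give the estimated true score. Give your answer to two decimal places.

31.11

Spearman-Brown: ρ = 2r/(1 + r) = 2(0.68)/(1 + 0.68) = 1.360/1.68 = 0.8095 → 0.81
Regress the observed score toward the mean by the unreliability: T̂ = 0.81·34 + 0.19·18.8 = 27.54 + 3.572 = 31.112.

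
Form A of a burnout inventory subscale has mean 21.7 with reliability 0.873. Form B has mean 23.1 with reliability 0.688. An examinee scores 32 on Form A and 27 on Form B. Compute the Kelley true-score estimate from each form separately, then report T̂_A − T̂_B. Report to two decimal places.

T̂_A = 0.873(32) + 0.127(21.7) = 30.6919
T̂_B = 0.688(27) + 0.312(23.1) = 25.7832
T̂_A − T̂_B = 4.9087

4.91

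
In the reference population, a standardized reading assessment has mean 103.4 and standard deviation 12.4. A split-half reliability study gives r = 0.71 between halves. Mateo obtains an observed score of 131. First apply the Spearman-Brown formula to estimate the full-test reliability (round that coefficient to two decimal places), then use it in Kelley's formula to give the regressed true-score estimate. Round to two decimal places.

Spearman-Brown: ρ = 2r/(1 + r) = 2(0.71)/(1 + 0.71) = 1.420/1.71 = 0.8304 → 0.83
Weight the observed score by reliability and the mean by (1 − reliability): T̂ = 0.83·131 + 0.17·103.4 = 108.73 + 17.578 = 126.308.

126.31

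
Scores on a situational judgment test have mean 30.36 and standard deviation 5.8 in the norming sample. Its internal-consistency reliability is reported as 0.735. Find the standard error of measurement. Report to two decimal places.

SEM = SD · √(1 − ρ) = 5.8 × √0.265 = 5.8 × 0.5148 = 2.986

2.99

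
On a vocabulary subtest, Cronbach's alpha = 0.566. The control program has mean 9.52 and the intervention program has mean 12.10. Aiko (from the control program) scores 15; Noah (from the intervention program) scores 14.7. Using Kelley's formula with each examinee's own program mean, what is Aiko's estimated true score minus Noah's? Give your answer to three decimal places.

-0.950

T̂_Aiko = 0.566(15) + 0.434(9.52) = 12.62168
T̂_Noah = 0.566(14.7) + 0.434(12.10) = 13.57160
Difference = 12.62168 − 13.57160 = -0.94992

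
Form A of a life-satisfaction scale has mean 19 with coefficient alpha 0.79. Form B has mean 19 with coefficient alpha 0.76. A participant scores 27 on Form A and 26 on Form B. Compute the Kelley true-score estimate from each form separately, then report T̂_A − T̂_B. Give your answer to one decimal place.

T̂_A = 0.79(27) + 0.21(19) = 25.320
T̂_B = 0.76(26) + 0.24(19) = 24.320
T̂_A − T̂_B = 1.000

1.0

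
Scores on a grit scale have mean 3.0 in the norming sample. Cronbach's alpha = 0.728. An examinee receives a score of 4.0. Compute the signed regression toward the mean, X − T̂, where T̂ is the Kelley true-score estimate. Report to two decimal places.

T̂ = 0.728(4.0) + 0.272(3.0) = 2.9120 + 0.8160 = 3.7280 → 3.728
X − T̂ = 4.0 − 3.728 = 0.272 → 0.27

0.27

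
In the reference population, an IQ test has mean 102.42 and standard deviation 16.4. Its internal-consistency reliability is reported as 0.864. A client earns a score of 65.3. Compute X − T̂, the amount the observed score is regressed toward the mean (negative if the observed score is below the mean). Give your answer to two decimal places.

Kelley's formula gives T̂ = 0.864·65.3 + 0.136·102.42 = 56.4192 + 13.92912 = 70.3483.
X − T̂ = 65.3 − 70.348 = -5.048 → -5.05

-5.05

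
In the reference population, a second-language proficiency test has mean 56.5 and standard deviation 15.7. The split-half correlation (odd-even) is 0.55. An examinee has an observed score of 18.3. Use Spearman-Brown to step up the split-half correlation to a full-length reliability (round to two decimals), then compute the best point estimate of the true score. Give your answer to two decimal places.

Spearman-Brown: ρ = 2r/(1 + r) = 2(0.55)/(1 + 0.55) = 1.100/1.55 = 0.7097 → 0.71
Regress the observed score toward the mean by the unreliability: T̂ = 0.71·18.3 + 0.29·56.5 = 12.993 + 16.385 = 29.378.

29.38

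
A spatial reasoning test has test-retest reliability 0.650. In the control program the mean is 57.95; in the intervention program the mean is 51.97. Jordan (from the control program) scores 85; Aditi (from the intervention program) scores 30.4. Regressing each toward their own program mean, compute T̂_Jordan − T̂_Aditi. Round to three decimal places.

T̂_Jordan = 0.650(85) + 0.350(57.95) = 75.53250
T̂_Aditi = 0.650(30.4) + 0.350(51.97) = 37.94950
Difference = 75.53250 − 37.94950 = 37.58300

37.583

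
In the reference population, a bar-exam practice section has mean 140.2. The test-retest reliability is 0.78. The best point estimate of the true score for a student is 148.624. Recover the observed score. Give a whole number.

T̂ = ρX + (1 − ρ)μ  ⇒  X = (T̂ − (1 − ρ)μ) / ρ
X = (148.624 − 0.22 × 140.2) / 0.78 = (148.624 − 30.844) / 0.78 = 117.780 / 0.78 = 151.00

151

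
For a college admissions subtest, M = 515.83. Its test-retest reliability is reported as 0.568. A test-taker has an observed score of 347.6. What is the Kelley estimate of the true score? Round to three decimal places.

420.275

Kelley's formula gives T̂ = 0.568·347.6 + 0.432·515.83 = 197.4368 + 222.83856 = 420.2754.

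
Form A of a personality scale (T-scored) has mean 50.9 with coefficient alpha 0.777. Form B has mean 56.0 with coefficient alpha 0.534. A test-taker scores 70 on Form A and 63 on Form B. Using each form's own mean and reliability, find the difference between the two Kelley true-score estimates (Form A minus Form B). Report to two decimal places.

6.00

T̂_A = 0.777(70) + 0.223(50.9) = 65.7407
T̂_B = 0.534(63) + 0.466(56.0) = 59.7380
T̂_A − T̂_B = 6.0027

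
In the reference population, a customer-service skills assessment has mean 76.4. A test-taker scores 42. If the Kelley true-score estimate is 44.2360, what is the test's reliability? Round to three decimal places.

T̂ = ρX + (1 − ρ)μ  ⇒  T̂ − μ = ρ(X − μ)
ρ = (T̂ − μ)/(X − μ) = (44.2360 − 76.4) / (42 − 76.4) = -32.1640 / -34.4 = 0.93500

0.935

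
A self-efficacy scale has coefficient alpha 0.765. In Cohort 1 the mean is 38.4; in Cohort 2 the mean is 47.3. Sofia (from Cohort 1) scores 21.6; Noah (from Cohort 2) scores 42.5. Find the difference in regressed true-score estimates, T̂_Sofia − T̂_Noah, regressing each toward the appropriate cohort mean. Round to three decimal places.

T̂_Sofia = 0.765(21.6) + 0.235(38.4) = 25.54800
T̂_Noah = 0.765(42.5) + 0.235(47.3) = 43.62800
Difference = 25.54800 − 43.62800 = -18.08000

-18.080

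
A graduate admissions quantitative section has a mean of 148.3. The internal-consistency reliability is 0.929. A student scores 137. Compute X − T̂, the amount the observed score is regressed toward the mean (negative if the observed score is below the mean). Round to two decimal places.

T̂ = 0.929(137) + 0.071(148.3) = 127.273 + 10.5293 = 137.8023 → 137.802
X − T̂ = 137 − 137.802 = -0.802 → -0.80

-0.80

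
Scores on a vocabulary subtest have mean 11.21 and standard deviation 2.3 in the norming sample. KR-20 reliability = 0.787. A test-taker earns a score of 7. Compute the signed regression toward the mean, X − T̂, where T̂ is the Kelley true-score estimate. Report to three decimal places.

T̂ = 0.787(7) + 0.213(11.21) = 5.509 + 2.38773 = 7.89673 → 7.8967
X − T̂ = 7 − 7.8967 = -0.8967 → -0.897

-0.897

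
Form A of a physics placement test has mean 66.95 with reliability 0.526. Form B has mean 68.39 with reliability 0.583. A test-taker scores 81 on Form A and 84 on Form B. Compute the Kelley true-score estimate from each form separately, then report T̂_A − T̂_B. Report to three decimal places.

T̂_A = 0.526(81) + 0.474(66.95) = 74.34030
T̂_B = 0.583(84) + 0.417(68.39) = 77.49063
T̂_A − T̂_B = -3.15033

-3.150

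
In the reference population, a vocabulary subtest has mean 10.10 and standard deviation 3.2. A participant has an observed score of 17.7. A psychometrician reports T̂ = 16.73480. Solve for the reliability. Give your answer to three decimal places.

0.873

T̂ = ρX + (1 − ρ)μ  ⇒  T̂ − μ = ρ(X − μ)
ρ = (T̂ − μ)/(X − μ) = (16.73480 − 10.10) / (17.7 − 10.10) = 6.63480 / 7.60 = 0.87300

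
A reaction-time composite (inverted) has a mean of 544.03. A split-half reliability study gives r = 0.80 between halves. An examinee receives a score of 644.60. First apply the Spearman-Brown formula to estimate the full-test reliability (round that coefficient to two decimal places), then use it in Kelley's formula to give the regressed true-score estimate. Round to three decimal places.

Spearman-Brown: ρ = 2r/(1 + r) = 2(0.80)/(1 + 0.80) = 1.600/1.80 = 0.8889 → 0.89
Weight the observed score by reliability and the mean by (1 − reliability): T̂ = 0.89·644.60 + 0.11·544.03 = 573.6940 + 59.8433 = 633.5373.

633.537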